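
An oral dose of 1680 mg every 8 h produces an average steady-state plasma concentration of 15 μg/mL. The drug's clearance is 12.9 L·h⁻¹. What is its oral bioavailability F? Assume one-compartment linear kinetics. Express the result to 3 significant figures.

F·D/τ = CL·Css at steady state → F = CL·Css·τ / D.
F = 12.9 × 15 × 8 / 1680 = 0.921

0.921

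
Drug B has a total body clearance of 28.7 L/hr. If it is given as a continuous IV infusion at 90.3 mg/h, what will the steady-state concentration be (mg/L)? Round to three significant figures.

Css = rate / CL = 90.3 / 28.70 = 3.146 mg/L

3.15 mg/L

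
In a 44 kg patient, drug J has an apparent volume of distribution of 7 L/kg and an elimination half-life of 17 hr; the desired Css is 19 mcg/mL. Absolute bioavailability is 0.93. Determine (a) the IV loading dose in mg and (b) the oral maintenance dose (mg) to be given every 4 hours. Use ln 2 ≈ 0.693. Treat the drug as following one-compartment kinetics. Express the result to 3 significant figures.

(a) 5850 mg; (b) 1030 mg

Vd(total) = 44 kg × 7 L/kg = 308.0 L
LD = Vd × C = 308.0 × 19 = 5852 mg
CL = 0.693 × Vd / t½ = 0.693 × 308.0 / 17 = 12.56 L/h
D = CL × Css × τ / F = 12.56 × 19 × 4 / 0.93 = 1026 mg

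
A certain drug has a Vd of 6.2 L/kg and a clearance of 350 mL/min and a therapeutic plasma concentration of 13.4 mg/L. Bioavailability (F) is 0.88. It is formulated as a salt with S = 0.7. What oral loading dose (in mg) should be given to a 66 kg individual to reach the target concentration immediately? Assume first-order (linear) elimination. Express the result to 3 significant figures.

8900 mg

Vd(total) = 66 kg × 6.2 L/kg = 409.2 L
LD = Vd × C / F / S = 409.2 × 13.40 / 0.88 / 0.7 = 8901 mg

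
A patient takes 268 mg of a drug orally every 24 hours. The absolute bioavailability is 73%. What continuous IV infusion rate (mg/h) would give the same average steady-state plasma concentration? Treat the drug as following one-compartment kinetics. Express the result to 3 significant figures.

Equivalent systemic input: infusion rate = F·D/τ.
Rate = 0.73 × 268 / 24 = 8.152 mg/h

8.15 mg/h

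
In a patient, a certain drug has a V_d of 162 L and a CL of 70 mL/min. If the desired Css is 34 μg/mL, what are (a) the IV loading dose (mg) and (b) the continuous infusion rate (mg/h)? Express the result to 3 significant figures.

(a) 5510 mg; (b) 143 mg/h

Loading dose = Vd × C = 162.0 × 34 = 5508 mg
CL = 70 mL/min = 70 × 0.06 = 4.200 L/h
Maintenance infusion rate = CL × Css = 4.200 × 34 = 142.8 mg/h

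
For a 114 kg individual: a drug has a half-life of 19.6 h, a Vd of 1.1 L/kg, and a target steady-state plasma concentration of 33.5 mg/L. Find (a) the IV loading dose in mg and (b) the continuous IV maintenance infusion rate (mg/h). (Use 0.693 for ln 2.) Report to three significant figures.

Total Vd = 1.1 × 114 = 125.4 L
LD = Vd × C = 125.4 × 33.5 = 4201 mg
CL = 0.693 × Vd / t½ = 0.693 × 125.4 / 19.6 = 4.434 L/h
Infusion rate = CL × Css = 4.434 × 33.5 = 148.5 mg/h

(a) 4200 mg; (b) 149 mg/h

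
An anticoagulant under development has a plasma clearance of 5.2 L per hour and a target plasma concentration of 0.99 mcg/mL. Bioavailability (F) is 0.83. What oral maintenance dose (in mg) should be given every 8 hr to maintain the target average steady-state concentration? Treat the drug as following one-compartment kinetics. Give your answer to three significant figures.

D = CL × Css × τ / F = 5.200 × 0.99 × 8 / 0.83 = 49.62 mg

49.6 mg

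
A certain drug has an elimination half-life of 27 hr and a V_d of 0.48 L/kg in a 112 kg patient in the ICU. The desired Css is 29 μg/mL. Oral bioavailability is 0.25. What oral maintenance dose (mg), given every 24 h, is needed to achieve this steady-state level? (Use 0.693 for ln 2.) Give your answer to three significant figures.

3840 mg

Vd = 0.48 L/kg × 112 kg = 53.76 L
CL = ln 2 · Vd / t½ = 0.693 × 53.76 / 27 = 1.380 L/h
D = CL × Css × τ / F = 1.380 × 29 × 24 / 0.25 = 3842 mg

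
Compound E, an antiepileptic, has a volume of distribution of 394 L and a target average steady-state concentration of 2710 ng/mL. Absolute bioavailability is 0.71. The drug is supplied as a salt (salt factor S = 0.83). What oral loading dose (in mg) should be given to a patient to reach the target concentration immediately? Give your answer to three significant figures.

C = 2710 ng/mL = 2.710 mg/L
The loading dose fills Vd to the target concentration.
LD = Vd × C / F / S = 394.0 × 2.710 / 0.71 / 0.83 = 1812 mg

1810 mg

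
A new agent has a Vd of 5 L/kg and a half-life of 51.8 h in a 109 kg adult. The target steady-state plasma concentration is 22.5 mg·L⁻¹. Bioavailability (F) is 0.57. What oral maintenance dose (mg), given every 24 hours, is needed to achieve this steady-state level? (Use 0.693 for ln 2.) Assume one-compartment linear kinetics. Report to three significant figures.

6910 mg

Vd(total) = 109 kg × 5 L/kg = 545.0 L
CL = 0.693 × Vd / t½ = 0.693 × 545.0 / 51.8 = 7.291 L/h
D = CL × Css × τ / F = 7.291 × 22.5 × 24 / 0.57 = 6907 mg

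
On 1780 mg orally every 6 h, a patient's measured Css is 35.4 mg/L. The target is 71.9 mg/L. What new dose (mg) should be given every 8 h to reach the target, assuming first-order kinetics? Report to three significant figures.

4820 mg

With linear kinetics, Css is proportional to dose rate (D/τ) at fixed clearance.
D₂ = D₁ × (Css,target / Css,current) × (τ₂/τ₁) = 1780 × (71.9/35.4) × (8/6) = 4820 mg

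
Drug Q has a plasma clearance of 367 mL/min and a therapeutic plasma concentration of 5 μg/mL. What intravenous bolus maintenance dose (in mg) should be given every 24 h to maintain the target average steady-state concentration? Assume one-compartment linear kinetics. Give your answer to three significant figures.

CL = 367 mL/min = 367 × 0.06 = 22.02 L/h
D = CL × Css × τ = 22.02 × 5 × 24 = 2642 mg

2640 mg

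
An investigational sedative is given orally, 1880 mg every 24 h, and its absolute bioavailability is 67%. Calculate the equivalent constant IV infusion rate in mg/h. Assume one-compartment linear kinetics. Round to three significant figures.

Equivalent systemic input: infusion rate = F·D/τ.
Rate = 0.67 × 1880 / 24 = 52.48 mg/h

52.5 mg/h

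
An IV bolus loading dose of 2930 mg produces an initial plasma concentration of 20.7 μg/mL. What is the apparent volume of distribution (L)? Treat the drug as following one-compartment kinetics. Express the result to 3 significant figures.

142 L

Immediately after an IV bolus, C₀ = Dose / Vd, so Vd = Dose / C₀.
Vd = 2930 / 20.7 = 141.5 L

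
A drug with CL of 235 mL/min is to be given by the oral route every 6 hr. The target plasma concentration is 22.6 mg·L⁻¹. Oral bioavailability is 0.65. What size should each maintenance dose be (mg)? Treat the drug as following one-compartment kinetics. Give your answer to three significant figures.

CL = 235 mL/min = 235 × 0.06 = 14.10 L/h
D = CL × Css × τ / F = 14.10 × 22.6 × 6 / 0.65 = 2941 mg

2940 mg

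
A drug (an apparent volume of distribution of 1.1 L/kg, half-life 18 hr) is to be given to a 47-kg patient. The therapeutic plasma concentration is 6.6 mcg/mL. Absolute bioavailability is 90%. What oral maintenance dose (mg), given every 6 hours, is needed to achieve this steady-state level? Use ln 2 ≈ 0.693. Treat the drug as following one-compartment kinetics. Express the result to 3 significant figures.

87.6 mg

Total Vd = 1.1 × 47 = 51.70 L
k = 0.693/18 = 0.03850 h⁻¹, so CL = k·Vd = 0.03850 × 51.70 = 1.990 L/h
D = CL × Css × τ / F = 1.990 × 6.6 × 6 / 0.9 = 87.56 mg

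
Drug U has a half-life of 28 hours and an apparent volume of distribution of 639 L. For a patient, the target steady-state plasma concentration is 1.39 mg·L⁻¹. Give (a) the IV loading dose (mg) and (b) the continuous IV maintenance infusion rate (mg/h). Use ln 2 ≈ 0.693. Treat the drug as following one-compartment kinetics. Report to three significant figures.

(a) 888 mg; (b) 22.0 mg/h

LD = Vd × C = 639.0 × 1.39 = 888.2 mg
CL = 0.693 × Vd / t½ = 0.693 × 639.0 / 28 = 15.82 L/h
Infusion rate = CL × Css = 15.82 × 1.39 = 21.99 mg/h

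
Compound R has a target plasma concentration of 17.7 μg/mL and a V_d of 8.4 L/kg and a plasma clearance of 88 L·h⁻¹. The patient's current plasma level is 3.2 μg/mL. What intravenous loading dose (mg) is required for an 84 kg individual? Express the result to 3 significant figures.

Vd(total) = 84 kg × 8.4 L/kg = 705.6 L
Loading dose depends on Vd (not clearance): it fills the distribution volume.
Concentration deficit ΔC = 17.7 − 3.2 = 14.50 mg/L
LD = Vd × ΔC = 705.6 × 14.50 = 10230 mg

10200 mg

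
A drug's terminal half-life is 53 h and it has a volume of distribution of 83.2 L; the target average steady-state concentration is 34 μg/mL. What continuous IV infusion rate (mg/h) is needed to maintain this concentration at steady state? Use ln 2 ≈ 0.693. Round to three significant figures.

CL = ln 2 · Vd / t½ = 0.693 × 83.20 / 53 = 1.088 L/h
Infusion rate = CL × Css = 1.088 × 34 = 36.99 mg/h

37.0 mg/h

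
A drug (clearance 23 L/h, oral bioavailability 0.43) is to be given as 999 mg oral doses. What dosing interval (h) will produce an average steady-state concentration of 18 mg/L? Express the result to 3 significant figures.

1.04 h

F·D/τ = CL·Css → τ = F·D / (CL·Css).
τ = 0.43 × 999 / (23 × 18) = 1.038 h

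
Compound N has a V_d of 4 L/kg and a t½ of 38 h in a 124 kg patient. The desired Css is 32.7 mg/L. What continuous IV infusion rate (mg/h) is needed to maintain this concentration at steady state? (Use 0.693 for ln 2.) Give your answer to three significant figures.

Total Vd = 4 × 124 = 496.0 L
CL = 0.693 × Vd / t½ = 0.693 × 496.0 / 38 = 9.045 L/h
Infusion rate = CL × Css = 9.045 × 32.7 = 295.8 mg/h

296 mg/h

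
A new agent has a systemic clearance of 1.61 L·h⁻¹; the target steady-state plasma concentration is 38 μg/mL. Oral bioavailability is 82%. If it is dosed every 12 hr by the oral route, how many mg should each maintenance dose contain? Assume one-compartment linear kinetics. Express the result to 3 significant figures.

895 mg

D = CL × Css × τ / F = 1.610 × 38 × 12 / 0.82 = 895.3 mg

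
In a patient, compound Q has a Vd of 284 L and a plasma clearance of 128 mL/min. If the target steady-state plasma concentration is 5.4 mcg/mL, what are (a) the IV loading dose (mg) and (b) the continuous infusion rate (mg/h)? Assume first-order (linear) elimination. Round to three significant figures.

(a) 1530 mg; (b) 41.5 mg/h

Loading: fill Vd to C_target → 284.0 L × 5.4 mg/L = 1534 mg
CL = 128 mL/min = 128 × 0.06 = 7.680 L/h
Infusion rate = 7.680 L/h × 5.4 mg/L = 41.47 mg/h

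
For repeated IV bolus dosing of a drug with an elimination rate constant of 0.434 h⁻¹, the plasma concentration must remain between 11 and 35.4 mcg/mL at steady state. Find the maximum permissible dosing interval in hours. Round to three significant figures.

Between IV bolus doses, concentration decays as C = C₀·e^(−kτ), so C_peak/C_trough = e^(kτ).
τ_max = ln(C_peak/C_trough) / k = ln(35.4/11) / 0.4340 = 1.169 / 0.4340 = 2.694 h

2.69 h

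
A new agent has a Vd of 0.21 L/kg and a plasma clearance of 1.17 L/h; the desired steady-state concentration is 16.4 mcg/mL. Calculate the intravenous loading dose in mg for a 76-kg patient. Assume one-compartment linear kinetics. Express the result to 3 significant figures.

Vd = 0.21 L/kg × 76 kg = 15.96 L
The loading dose fills Vd to the target concentration; clearance is irrelevant here.
LD = Vd × C = 15.96 × 16.40 = 261.7 mg

262 mg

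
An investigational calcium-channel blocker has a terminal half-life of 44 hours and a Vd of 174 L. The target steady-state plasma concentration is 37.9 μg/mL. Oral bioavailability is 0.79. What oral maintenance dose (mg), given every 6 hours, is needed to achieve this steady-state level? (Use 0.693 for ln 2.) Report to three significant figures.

789 mg

k = 0.693/44 = 0.01575 h⁻¹, so CL = k·Vd = 0.01575 × 174.0 = 2.741 L/h
D = CL × Css × τ / F = 2.741 × 37.9 × 6 / 0.79 = 789.0 mg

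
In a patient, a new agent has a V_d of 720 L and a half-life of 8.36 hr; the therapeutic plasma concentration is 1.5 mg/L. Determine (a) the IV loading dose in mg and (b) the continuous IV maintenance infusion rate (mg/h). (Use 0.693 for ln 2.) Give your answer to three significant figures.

LD = Vd × C = 720.0 × 1.5 = 1080 mg
CL = 0.693 × Vd / t½ = 0.693 × 720.0 / 8.36 = 59.68 L/h
Infusion rate = CL × Css = 59.68 × 1.5 = 89.52 mg/h

(a) 1080 mg; (b) 89.5 mg/h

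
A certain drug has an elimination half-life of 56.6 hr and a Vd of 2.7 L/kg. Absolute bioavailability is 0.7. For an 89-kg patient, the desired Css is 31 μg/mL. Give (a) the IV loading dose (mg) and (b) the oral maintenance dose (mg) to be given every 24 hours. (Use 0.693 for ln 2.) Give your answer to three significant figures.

(a) 7450 mg; (b) 3130 mg

Vd(total) = 89 kg × 2.7 L/kg = 240.3 L
LD = Vd × C = 240.3 × 31 = 7449 mg
CL = 0.693 × Vd / t½ = 0.693 × 240.3 / 56.6 = 2.942 L/h
D = CL × Css × τ / F = 2.942 × 31 × 24 / 0.7 = 3127 mg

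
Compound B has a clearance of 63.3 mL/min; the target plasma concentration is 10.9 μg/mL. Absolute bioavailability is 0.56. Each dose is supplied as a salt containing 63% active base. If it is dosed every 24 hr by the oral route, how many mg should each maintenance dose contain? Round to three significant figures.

2820 mg

Convert clearance: 63.3 mL/min × 60 min/h ÷ 1000 mL/L = 3.798 L/h
D = CL × Css × τ / F / S = 3.798 × 10.9 × 24 / 0.56 / 0.63 = 2816 mg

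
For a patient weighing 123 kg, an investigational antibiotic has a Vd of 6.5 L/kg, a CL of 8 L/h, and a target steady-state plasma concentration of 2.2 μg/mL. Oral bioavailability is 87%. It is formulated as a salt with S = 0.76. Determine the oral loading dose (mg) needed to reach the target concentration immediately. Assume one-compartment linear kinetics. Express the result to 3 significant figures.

Vd = 6.5 L/kg × 123 kg = 799.5 L
LD = Vd × C / F / S = 799.5 × 2.200 / 0.87 / 0.76 = 2660 mg

2660 mg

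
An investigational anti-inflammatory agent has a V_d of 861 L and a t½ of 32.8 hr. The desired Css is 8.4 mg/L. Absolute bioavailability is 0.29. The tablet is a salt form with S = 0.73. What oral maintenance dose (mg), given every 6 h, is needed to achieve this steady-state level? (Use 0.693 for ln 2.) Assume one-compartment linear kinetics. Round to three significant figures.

k = 0.693/32.8 = 0.02113 h⁻¹, so CL = k·Vd = 0.02113 × 861.0 = 18.19 L/h
D = CL × Css × τ / F / S = 18.19 × 8.4 × 6 / 0.29 / 0.73 = 4331 mg

4330 mg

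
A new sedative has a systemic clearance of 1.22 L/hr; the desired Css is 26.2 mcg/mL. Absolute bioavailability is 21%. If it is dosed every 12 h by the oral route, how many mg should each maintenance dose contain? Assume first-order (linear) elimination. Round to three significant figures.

D = CL × Css × τ / F = 1.220 × 26.2 × 12 / 0.21 = 1827 mg

1830 mg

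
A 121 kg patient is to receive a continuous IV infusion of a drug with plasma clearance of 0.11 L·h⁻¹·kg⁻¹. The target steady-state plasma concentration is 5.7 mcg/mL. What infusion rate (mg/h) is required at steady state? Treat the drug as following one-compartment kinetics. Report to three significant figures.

75.9 mg/h

CL = 0.11 L·h⁻¹·kg⁻¹ × 121 kg = 13.31 L/h
At steady state, infusion rate equals elimination rate: rate in = CL × Css.
Rate = CL × Css = 13.31 × 5.7 = 75.87 mg/h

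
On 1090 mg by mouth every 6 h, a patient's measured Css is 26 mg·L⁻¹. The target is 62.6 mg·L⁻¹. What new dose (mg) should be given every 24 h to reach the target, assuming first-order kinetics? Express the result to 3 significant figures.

For first-order elimination, Css ∝ F·D/(CL·τ); F and CL are unchanged, so Css ∝ D/τ.
D₂ = D₁ × (Css,target / Css,current) × (τ₂/τ₁) = 1090 × (62.6/26) × (24/6) = 10500 mg

10500 mg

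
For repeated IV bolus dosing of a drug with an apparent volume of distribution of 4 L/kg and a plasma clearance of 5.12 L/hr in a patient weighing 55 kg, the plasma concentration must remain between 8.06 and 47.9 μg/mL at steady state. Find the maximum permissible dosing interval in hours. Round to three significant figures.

76.6 h

Vd(total) = 55 kg × 4 L/kg = 220.0 L
k = CL / Vd = 5.120 / 220.0 = 0.02327 h⁻¹
Between IV bolus doses, concentration decays as C = C₀·e^(−kτ), so C_peak/C_trough = e^(kτ).
τ_max = ln(C_peak/C_trough) / k = ln(47.9/8.06) / 0.02327 = 1.782 / 0.02327 = 76.58 h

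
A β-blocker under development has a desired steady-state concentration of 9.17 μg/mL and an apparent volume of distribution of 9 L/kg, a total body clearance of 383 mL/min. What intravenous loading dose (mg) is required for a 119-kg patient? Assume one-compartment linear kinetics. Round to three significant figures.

9820 mg

Vd = 9 L/kg × 119 kg = 1071 L
LD = Vd × C = 1071 × 9.170 = 9821 mg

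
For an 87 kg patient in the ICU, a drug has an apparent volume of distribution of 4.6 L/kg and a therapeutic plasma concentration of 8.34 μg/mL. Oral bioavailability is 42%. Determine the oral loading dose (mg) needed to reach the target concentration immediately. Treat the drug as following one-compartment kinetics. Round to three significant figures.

7950 mg

Total Vd = 4.6 × 87 = 400.2 L
LD = Vd × C / F = 400.2 × 8.340 / 0.42 = 7947 mg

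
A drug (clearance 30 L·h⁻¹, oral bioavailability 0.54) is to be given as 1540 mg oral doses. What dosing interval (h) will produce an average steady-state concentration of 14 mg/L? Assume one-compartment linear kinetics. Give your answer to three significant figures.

1.98 h

F·D/τ = CL·Css → τ = F·D / (CL·Css).
τ = 0.54 × 1540 / (30 × 14) = 1.980 h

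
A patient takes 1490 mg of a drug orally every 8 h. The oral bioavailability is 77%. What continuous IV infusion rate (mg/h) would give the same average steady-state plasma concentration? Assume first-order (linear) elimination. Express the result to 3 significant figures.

143 mg/h

Equivalent systemic input: infusion rate = F·D/τ.
Rate = 0.77 × 1490 / 8 = 143.4 mg/h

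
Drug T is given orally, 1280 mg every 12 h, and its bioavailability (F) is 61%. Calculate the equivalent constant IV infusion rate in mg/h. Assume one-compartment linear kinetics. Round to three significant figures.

Equivalent systemic input: infusion rate = F·D/τ.
Rate = 0.61 × 1280 / 12 = 65.07 mg/h

65.1 mg/h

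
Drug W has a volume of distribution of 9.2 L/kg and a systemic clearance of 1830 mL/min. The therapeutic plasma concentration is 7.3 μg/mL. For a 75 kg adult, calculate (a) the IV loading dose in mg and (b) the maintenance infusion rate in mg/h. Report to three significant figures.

Vd(total) = 75 kg × 9.2 L/kg = 690.0 L
Loading dose = Vd × C = 690.0 × 7.3 = 5037 mg
Convert clearance: 1830 mL/min × 60 min/h ÷ 1000 mL/L = 109.8 L/h
Infusion rate = 109.8 L/h × 7.3 mg/L = 801.5 mg/h

(a) 5040 mg; (b) 802 mg/h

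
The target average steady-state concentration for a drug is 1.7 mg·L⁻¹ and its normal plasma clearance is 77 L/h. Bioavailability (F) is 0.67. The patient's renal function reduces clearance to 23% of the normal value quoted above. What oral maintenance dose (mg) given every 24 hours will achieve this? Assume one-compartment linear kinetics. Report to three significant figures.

Patient clearance = 0.23 × 77.00 = 17.71 L/h
D = CL × Css × τ / F = 17.71 × 1.7 × 24 / 0.67 = 1078 mg

1080 mg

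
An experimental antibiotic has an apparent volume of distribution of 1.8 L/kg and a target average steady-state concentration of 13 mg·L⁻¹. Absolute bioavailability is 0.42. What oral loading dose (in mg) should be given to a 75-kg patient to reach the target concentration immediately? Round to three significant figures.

4180 mg

Vd(total) = 75 kg × 1.8 L/kg = 135.0 L
The loading dose fills Vd to the target concentration.
LD = Vd × C / F = 135.0 × 13.00 / 0.42 = 4179 mg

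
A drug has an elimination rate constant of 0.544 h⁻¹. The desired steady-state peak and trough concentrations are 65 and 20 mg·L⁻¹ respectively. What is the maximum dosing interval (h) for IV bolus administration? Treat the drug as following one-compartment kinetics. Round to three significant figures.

2.17 h

Between IV bolus doses, concentration decays as C = C₀·e^(−kτ), so C_peak/C_trough = e^(kτ).
τ_max = ln(C_peak/C_trough) / k = ln(65/20) / 0.5440 = 1.179 / 0.5440 = 2.167 h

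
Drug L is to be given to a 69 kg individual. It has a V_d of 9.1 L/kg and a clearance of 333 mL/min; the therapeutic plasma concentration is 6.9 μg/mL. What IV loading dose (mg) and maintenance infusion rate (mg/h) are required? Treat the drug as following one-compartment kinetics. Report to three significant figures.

Vd = 9.1 L/kg × 69 kg = 627.9 L
LD = Vd · C_target = 627.9 × 6.9 = 4333 mg
Convert clearance: 333 mL/min × 60 min/h ÷ 1000 mL/L = 19.98 L/h
Infusion rate = 19.98 L/h × 6.9 mg/L = 137.9 mg/h

(a) 4330 mg; (b) 138 mg/h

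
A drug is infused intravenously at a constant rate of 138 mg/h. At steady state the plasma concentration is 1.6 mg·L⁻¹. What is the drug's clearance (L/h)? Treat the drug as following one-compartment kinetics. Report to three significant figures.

At steady state, infusion rate = CL × Css, so CL = rate / Css.
CL = 138 / 1.6 = 86.25 L/h

86.3 L/h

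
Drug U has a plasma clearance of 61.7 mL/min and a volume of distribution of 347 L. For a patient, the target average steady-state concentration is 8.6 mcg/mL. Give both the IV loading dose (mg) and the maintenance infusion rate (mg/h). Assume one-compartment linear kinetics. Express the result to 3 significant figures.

(a) 2980 mg; (b) 31.8 mg/h

Loading dose = Vd × C = 347.0 × 8.6 = 2984 mg
CL = 61.7 mL/min × 60/1000 = 3.702 L/h
Maintenance infusion rate = CL × Css = 3.702 × 8.6 = 31.84 mg/h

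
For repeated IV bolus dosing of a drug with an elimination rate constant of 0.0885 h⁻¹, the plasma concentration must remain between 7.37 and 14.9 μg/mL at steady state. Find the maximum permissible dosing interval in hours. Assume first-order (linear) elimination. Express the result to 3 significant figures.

7.95 h

Between IV bolus doses, concentration decays as C = C₀·e^(−kτ), so C_peak/C_trough = e^(kτ).
τ_max = ln(C_peak/C_trough) / k = ln(14.9/7.37) / 0.08850 = 0.7039 / 0.08850 = 7.954 h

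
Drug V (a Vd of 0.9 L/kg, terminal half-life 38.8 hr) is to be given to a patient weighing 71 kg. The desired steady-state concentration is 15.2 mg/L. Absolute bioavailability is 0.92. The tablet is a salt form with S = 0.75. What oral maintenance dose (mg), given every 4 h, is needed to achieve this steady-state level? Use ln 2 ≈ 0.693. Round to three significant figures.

Total Vd = 0.9 × 71 = 63.90 L
CL = ln 2 · Vd / t½ = 0.693 × 63.90 / 38.8 = 1.141 L/h
D = CL × Css × τ / F / S = 1.141 × 15.2 × 4 / 0.92 / 0.75 = 100.5 mg

101 mg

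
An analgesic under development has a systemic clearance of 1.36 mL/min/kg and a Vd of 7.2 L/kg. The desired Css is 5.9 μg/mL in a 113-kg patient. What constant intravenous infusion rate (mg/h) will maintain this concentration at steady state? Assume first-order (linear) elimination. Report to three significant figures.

54.4 mg/h

CL = 1.36 mL/min/kg × 113 kg = 153.7 mL/min = 153.7 × 60/1000 = 9.222 L/h
R₀ = 9.222 × 5.9 = 54.41 mg/h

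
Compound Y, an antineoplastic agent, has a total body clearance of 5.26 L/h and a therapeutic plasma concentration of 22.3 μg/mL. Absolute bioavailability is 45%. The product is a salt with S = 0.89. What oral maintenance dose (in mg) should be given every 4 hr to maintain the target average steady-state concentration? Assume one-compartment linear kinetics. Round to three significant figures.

D = CL × Css × τ / F / S = 5.260 × 22.3 × 4 / 0.45 / 0.89 = 1172 mg

1170 mg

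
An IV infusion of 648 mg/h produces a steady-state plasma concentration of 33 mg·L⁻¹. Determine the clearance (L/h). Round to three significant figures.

At steady state, infusion rate = CL × Css, so CL = rate / Css.
CL = 648 / 33 = 19.64 L/h

19.6 L/h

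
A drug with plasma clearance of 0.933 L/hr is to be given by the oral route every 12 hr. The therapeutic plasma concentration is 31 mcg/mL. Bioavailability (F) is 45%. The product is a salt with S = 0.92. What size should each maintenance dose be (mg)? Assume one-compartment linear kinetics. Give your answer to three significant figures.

D = CL × Css × τ / F / S = 0.9330 × 31 × 12 / 0.45 / 0.92 = 838.3 mg

838 mg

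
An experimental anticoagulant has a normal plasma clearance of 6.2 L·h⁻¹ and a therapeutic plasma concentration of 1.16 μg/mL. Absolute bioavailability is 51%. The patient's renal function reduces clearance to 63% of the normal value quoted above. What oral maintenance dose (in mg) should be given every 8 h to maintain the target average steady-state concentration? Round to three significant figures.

Patient clearance = 0.63 × 6.200 = 3.906 L/h
D = CL × Css × τ / F = 3.906 × 1.16 × 8 / 0.51 = 71.07 mg

71.1 mg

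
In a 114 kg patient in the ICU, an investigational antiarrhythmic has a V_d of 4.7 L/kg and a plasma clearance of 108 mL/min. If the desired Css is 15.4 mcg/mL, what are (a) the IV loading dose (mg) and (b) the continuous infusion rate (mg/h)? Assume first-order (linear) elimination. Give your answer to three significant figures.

(a) 8250 mg; (b) 99.8 mg/h

Vd(total) = 114 kg × 4.7 L/kg = 535.8 L
LD = Vd · C_target = 535.8 × 15.4 = 8251 mg
Convert clearance: 108 mL/min × 60 min/h ÷ 1000 mL/L = 6.480 L/h
Infusion rate = 6.480 L/h × 15.4 mg/L = 99.79 mg/h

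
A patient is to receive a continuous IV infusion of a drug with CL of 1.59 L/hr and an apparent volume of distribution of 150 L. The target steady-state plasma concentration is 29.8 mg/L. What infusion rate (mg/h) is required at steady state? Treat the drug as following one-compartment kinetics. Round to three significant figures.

47.4 mg/h

R₀ = 1.590 × 29.8 = 47.38 mg/h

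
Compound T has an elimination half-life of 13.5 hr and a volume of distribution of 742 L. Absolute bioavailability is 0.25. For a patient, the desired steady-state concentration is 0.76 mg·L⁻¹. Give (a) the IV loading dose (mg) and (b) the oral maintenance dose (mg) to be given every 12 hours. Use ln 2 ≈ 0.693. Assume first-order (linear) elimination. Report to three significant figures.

LD = Vd × C = 742.0 × 0.76 = 563.9 mg
CL = 0.693 × Vd / t½ = 0.693 × 742.0 / 13.5 = 38.09 L/h
D = CL × Css × τ / F = 38.09 × 0.76 × 12 / 0.25 = 1390 mg

(a) 564 mg; (b) 1390 mg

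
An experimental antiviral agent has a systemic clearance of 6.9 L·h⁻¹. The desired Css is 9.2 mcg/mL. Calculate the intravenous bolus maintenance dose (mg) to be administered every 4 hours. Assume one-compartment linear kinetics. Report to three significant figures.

D = CL × Css × τ = 6.900 × 9.2 × 4 = 253.9 mg

254 mg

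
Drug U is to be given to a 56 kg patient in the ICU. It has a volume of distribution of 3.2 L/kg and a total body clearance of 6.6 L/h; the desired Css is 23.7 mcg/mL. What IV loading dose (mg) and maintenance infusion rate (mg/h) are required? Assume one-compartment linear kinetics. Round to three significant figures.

(a) 4250 mg; (b) 156 mg/h

Vd = 3.2 L/kg × 56 kg = 179.2 L
Loading: fill Vd to C_target → 179.2 L × 23.7 mg/L = 4247 mg
Infusion rate = 6.600 L/h × 23.7 mg/L = 156.4 mg/h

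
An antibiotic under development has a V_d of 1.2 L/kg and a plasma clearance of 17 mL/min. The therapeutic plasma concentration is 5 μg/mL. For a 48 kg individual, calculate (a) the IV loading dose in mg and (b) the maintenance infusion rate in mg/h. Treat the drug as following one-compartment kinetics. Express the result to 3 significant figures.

(a) 288 mg; (b) 5.10 mg/h

Vd = 1.2 L/kg × 48 kg = 57.60 L
LD = Vd · C_target = 57.60 × 5 = 288.0 mg
CL = 17 mL/min × 60/1000 = 1.020 L/h
Maintenance infusion rate = CL × Css = 1.020 × 5 = 5.100 mg/h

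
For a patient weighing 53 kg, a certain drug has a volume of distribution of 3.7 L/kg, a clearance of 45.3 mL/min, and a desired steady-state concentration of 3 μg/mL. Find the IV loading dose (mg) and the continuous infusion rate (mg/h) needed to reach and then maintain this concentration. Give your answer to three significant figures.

Vd(total) = 53 kg × 3.7 L/kg = 196.1 L
LD = Vd · C_target = 196.1 × 3 = 588.3 mg
CL = 45.3 mL/min = 45.3 × 0.06 = 2.718 L/h
Maintenance infusion rate = CL × Css = 2.718 × 3 = 8.154 mg/h

(a) 588 mg; (b) 8.15 mg/h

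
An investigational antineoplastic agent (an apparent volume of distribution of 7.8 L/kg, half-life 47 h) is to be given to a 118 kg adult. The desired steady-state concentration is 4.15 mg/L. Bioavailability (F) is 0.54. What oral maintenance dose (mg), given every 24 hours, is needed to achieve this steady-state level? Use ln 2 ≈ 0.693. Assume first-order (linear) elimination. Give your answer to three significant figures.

2500 mg

Vd = 7.8 L/kg × 118 kg = 920.4 L
CL = ln 2 · Vd / t½ = 0.693 × 920.4 / 47 = 13.57 L/h
D = CL × Css × τ / F = 13.57 × 4.15 × 24 / 0.54 = 2503 mg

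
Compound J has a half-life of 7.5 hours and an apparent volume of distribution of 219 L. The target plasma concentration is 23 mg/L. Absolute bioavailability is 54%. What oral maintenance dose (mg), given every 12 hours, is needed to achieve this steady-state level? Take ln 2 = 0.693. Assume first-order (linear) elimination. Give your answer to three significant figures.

10300 mg

k = 0.693/7.5 = 0.09240 h⁻¹, so CL = k·Vd = 0.09240 × 219.0 = 20.24 L/h
D = CL × Css × τ / F = 20.24 × 23 × 12 / 0.54 = 10340 mg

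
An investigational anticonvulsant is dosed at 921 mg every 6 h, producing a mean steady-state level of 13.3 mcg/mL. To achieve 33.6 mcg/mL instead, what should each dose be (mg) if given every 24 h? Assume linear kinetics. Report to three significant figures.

With linear kinetics, Css is proportional to dose rate (D/τ) at fixed clearance.
D₂ = D₁ × (Css,target / Css,current) × (τ₂/τ₁) = 921 × (33.6/13.3) × (24/6) = 9307 mg

9310 mg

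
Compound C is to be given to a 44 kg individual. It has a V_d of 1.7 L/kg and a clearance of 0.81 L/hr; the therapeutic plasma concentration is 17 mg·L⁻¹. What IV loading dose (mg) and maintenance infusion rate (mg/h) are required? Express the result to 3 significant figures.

Vd = 1.7 L/kg × 44 kg = 74.80 L
Loading: fill Vd to C_target → 74.80 L × 17 mg/L = 1272 mg
Infusion rate = 0.8100 L/h × 17 mg/L = 13.77 mg/h

(a) 1270 mg; (b) 13.8 mg/h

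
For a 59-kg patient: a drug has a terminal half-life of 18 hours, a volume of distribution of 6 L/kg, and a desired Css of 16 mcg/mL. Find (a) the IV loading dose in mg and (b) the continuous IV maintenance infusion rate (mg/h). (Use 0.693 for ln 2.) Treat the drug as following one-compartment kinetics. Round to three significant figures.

(a) 5660 mg; (b) 218 mg/h

Vd = 6 L/kg × 59 kg = 354.0 L
LD = Vd × C = 354.0 × 16 = 5664 mg
CL = 0.693 × Vd / t½ = 0.693 × 354.0 / 18 = 13.63 L/h
Infusion rate = CL × Css = 13.63 × 16 = 218.1 mg/h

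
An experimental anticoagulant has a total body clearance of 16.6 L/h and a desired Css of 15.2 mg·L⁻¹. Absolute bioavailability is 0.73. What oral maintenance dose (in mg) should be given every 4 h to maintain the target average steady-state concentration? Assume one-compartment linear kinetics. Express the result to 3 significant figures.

D = CL × Css × τ / F = 16.60 × 15.2 × 4 / 0.73 = 1383 mg

1380 mg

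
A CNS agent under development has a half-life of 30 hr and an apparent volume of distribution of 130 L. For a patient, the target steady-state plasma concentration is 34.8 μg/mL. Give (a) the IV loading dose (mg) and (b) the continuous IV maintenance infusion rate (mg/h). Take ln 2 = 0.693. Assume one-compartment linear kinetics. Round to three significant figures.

LD = Vd × C = 130.0 × 34.8 = 4524 mg
CL = 0.693 × Vd / t½ = 0.693 × 130.0 / 30 = 3.003 L/h
Infusion rate = CL × Css = 3.003 × 34.8 = 104.5 mg/h

(a) 4520 mg; (b) 105 mg/h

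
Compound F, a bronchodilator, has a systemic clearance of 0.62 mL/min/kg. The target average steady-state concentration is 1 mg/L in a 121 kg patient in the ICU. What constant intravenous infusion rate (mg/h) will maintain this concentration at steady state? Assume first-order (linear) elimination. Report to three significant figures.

CL = 0.62 mL/min/kg × 121 kg = 75.02 mL/min = 75.02 × 60/1000 = 4.501 L/h
R₀ = 4.501 × 1 = 4.501 mg/h

4.50 mg/h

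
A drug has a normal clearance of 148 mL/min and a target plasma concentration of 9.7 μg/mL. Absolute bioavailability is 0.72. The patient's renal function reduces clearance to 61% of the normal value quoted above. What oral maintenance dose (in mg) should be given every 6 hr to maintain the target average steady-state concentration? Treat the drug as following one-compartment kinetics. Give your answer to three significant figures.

Convert clearance: 148 mL/min × 60 min/h ÷ 1000 mL/L = 8.880 L/h
Patient clearance = 0.61 × 8.880 = 5.417 L/h
D = CL × Css × τ / F = 5.417 × 9.7 × 6 / 0.72 = 437.9 mg

438 mg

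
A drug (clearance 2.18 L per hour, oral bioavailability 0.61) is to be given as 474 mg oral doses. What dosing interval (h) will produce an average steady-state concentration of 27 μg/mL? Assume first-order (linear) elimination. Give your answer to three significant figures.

F·D/τ = CL·Css → τ = F·D / (CL·Css).
τ = 0.61 × 474 / (2.18 × 27) = 4.912 h

4.91 h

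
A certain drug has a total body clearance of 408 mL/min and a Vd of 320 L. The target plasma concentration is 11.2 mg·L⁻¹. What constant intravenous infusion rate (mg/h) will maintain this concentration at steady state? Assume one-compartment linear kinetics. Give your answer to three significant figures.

274 mg/h

CL = 408 mL/min = 408 × 0.06 = 24.48 L/h
R₀ = 24.48 × 11.2 = 274.2 mg/h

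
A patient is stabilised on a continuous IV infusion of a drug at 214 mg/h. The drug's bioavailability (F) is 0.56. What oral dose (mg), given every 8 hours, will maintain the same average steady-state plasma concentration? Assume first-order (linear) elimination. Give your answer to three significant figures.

To maintain the same Css, the systemic dosing rate must be unchanged: F·D/τ = infusion rate.
D = rate × τ / F = 214 × 8 / 0.56 = 3057 mg

3060 mg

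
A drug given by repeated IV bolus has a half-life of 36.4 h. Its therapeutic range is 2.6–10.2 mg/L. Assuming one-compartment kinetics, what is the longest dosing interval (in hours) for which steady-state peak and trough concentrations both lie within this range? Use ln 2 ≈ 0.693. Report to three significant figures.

k = 0.693 / t½ = 0.693 / 36.4 = 0.01904 h⁻¹
Between IV bolus doses, concentration decays as C = C₀·e^(−kτ), so C_peak/C_trough = e^(kτ).
τ_max = ln(C_peak/C_trough) / k = ln(10.2/2.6) / 0.01904 = 1.367 / 0.01904 = 71.80 h

71.8 h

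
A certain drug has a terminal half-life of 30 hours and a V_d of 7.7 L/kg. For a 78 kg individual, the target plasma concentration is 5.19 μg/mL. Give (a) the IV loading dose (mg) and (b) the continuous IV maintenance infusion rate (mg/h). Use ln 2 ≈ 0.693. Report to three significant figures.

Vd = 7.7 L/kg × 78 kg = 600.6 L
LD = Vd × C = 600.6 × 5.19 = 3117 mg
CL = 0.693 × Vd / t½ = 0.693 × 600.6 / 30 = 13.87 L/h
Infusion rate = CL × Css = 13.87 × 5.19 = 71.99 mg/h

(a) 3120 mg; (b) 72.0 mg/h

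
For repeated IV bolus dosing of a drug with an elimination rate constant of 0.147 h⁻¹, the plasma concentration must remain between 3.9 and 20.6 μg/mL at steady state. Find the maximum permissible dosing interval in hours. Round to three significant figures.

Between IV bolus doses, concentration decays as C = C₀·e^(−kτ), so C_peak/C_trough = e^(kτ).
τ_max = ln(C_peak/C_trough) / k = ln(20.6/3.9) / 0.1470 = 1.664 / 0.1470 = 11.32 h

11.3 h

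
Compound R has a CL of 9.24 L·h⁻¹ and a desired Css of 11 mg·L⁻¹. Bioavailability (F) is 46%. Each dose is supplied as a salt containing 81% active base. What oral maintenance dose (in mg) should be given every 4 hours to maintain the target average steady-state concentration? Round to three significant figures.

D = CL × Css × τ / F / S = 9.240 × 11 × 4 / 0.46 / 0.81 = 1091 mg

1090 mg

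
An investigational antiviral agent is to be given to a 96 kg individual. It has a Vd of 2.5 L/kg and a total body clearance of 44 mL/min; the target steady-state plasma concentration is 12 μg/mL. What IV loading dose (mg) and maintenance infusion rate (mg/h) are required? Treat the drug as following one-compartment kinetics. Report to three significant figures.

(a) 2880 mg; (b) 31.7 mg/h

Vd = 2.5 L/kg × 96 kg = 240.0 L
Loading: fill Vd to C_target → 240.0 L × 12 mg/L = 2880 mg
CL = 44 mL/min × 60/1000 = 2.640 L/h
Maintenance infusion rate = CL × Css = 2.640 × 12 = 31.68 mg/h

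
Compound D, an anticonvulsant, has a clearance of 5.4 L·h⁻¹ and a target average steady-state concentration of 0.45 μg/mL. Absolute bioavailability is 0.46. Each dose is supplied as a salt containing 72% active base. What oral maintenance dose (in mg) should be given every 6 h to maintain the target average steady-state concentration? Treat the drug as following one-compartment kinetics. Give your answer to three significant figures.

D = CL × Css × τ / F / S = 5.400 × 0.45 × 6 / 0.46 / 0.72 = 44.02 mg

44.0 mg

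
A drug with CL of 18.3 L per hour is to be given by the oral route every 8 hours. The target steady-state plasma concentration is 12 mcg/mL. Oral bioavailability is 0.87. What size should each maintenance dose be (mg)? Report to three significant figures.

At steady state, dose per interval replaces the amount cleared in that interval: F·D/τ = CL·Css.
D = CL × Css × τ / F = 18.30 × 12 × 8 / 0.87 = 2019 mg

2020 mg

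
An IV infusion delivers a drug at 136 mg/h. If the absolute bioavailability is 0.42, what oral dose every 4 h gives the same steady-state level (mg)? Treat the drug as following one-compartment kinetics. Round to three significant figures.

To maintain the same Css, the systemic dosing rate must be unchanged: F·D/τ = infusion rate.
D = rate × τ / F = 136 × 4 / 0.42 = 1295 mg

1300 mg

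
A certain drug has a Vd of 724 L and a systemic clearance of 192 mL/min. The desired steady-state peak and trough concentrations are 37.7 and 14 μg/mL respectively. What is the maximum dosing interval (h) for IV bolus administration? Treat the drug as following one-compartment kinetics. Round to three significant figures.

62.3 h

Convert clearance: 192 mL/min × 60 min/h ÷ 1000 mL/L = 11.52 L/h
k = CL / Vd = 11.52 / 724.0 = 0.01591 h⁻¹
Between IV bolus doses, concentration decays as C = C₀·e^(−kτ), so C_peak/C_trough = e^(kτ).
τ_max = ln(C_peak/C_trough) / k = ln(37.7/14) / 0.01591 = 0.9906 / 0.01591 = 62.26 h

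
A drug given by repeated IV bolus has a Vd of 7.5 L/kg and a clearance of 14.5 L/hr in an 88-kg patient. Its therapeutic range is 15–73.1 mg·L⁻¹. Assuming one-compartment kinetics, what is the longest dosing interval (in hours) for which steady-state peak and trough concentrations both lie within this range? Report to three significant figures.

72.1 h

Total Vd = 7.5 × 88 = 660.0 L
k = CL / Vd = 14.50 / 660.0 = 0.02197 h⁻¹
Between IV bolus doses, concentration decays as C = C₀·e^(−kτ), so C_peak/C_trough = e^(kτ).
τ_max = ln(C_peak/C_trough) / k = ln(73.1/15) / 0.02197 = 1.584 / 0.02197 = 72.10 h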